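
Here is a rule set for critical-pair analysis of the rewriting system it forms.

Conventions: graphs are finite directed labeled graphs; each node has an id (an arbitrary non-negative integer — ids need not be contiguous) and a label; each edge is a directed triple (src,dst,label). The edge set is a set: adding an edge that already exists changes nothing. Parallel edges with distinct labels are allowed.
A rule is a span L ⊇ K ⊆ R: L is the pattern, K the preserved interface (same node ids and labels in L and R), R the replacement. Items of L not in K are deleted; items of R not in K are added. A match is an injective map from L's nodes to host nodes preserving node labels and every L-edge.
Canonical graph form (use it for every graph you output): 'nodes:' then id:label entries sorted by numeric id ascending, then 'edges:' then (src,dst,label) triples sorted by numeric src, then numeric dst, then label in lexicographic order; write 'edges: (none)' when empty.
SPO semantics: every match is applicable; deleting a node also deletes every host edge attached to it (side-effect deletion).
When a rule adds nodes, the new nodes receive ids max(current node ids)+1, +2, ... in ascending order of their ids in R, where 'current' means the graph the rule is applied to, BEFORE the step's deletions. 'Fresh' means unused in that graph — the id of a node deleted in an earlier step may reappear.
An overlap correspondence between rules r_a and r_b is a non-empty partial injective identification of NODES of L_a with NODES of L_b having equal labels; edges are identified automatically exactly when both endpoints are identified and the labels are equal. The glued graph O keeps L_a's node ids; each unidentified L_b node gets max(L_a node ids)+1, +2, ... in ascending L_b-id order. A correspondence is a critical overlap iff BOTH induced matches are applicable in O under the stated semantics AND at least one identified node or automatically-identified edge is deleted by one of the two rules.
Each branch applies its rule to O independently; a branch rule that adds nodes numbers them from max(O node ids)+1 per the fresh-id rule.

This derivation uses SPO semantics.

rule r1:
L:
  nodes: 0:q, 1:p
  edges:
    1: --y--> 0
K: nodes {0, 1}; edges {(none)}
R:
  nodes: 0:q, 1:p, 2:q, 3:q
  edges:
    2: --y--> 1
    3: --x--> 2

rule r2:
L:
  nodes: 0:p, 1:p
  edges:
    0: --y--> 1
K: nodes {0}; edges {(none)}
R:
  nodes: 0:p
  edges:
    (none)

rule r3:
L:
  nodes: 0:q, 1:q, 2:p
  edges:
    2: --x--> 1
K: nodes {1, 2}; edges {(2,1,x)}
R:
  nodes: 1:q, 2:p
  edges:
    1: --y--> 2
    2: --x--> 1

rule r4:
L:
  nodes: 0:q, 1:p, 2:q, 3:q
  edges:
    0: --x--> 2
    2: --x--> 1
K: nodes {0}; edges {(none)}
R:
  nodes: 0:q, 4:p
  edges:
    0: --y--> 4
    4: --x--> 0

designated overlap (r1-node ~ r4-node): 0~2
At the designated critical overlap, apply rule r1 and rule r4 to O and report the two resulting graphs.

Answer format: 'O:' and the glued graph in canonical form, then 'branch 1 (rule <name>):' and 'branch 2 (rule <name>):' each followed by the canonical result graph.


O:
nodes: 0:q, 1:p, 2:q, 3:p, 4:q
edges: (0,3,x); (1,0,y); (2,0,x)
branch 1 (rule r1):
nodes: 0:q, 1:p, 2:q, 3:p, 4:q, 5:q, 6:q
edges: (0,3,x); (2,0,x); (5,1,y); (6,5,x)
branch 2 (rule r4):
nodes: 1:p, 2:q, 5:p
edges: (2,5,y); (5,2,x)


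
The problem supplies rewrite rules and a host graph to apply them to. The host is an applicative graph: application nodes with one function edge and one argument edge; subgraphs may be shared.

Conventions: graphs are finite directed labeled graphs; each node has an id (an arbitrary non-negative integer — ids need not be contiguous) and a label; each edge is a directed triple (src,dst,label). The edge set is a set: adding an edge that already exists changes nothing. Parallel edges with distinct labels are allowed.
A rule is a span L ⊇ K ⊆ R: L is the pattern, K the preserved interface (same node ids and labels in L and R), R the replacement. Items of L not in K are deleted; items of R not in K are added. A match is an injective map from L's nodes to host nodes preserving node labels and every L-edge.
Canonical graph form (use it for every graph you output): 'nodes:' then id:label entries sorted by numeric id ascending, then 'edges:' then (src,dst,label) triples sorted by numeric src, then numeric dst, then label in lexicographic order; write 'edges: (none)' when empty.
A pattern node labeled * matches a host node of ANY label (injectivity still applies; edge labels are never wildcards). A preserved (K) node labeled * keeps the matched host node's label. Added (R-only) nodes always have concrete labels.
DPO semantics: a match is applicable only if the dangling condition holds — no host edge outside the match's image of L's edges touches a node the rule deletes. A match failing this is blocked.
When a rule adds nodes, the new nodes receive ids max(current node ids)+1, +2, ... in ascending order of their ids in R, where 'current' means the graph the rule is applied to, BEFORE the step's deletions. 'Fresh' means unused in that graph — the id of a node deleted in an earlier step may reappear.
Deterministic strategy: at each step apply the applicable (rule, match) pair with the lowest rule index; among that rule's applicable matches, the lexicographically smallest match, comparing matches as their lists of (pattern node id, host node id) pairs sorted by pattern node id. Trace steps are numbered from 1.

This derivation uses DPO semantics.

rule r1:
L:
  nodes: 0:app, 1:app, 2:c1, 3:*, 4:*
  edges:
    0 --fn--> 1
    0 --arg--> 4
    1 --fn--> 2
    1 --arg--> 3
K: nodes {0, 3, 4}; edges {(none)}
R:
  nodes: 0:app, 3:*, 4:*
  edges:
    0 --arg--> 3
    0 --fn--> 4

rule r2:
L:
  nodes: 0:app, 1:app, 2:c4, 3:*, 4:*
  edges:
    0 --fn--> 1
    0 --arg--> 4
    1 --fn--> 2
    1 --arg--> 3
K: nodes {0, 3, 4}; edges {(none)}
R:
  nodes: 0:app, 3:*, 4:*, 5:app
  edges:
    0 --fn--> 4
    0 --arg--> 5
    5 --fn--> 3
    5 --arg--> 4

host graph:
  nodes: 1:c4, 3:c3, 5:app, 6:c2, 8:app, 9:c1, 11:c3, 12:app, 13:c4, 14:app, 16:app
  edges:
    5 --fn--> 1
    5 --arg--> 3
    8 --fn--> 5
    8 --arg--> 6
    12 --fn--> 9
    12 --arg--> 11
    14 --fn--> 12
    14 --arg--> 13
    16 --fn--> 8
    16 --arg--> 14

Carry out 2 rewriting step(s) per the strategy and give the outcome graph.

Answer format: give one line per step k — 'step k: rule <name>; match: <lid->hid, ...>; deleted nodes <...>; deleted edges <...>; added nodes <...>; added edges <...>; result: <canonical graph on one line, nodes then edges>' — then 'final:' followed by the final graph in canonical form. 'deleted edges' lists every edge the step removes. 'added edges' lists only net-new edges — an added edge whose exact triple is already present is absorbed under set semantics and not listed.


step 1: rule r1; match: 0->14, 1->12, 2->9, 3->11, 4->13; deleted nodes 9, 12; deleted edges (12,9,fn); (12,11,arg); (14,12,fn); (14,13,arg); added nodes (none); added edges (14,11,arg); (14,13,fn); result: nodes: 1:c4, 3:c3, 5:app, 6:c2, 8:app, 11:c3, 13:c4, 14:app, 16:app edges: (5,1,fn); (5,3,arg); (8,5,fn); (8,6,arg); (14,11,arg); (14,13,fn); (16,8,fn); (16,14,arg)
step 2: rule r2; match: 0->8, 1->5, 2->1, 3->3, 4->6; deleted nodes 1, 5; deleted edges (5,1,fn); (5,3,arg); (8,5,fn); (8,6,arg); added nodes 17; added edges (8,6,fn); (8,17,arg); (17,3,fn); (17,6,arg); result: nodes: 3:c3, 6:c2, 8:app, 11:c3, 13:c4, 14:app, 16:app, 17:app edges: (8,6,fn); (8,17,arg); (14,11,arg); (14,13,fn); (16,8,fn); (16,14,arg); (17,3,fn); (17,6,arg)
final:
nodes: 3:c3, 6:c2, 8:app, 11:c3, 13:c4, 14:app, 16:app, 17:app
edges: (8,6,fn); (8,17,arg); (14,11,arg); (14,13,fn); (16,8,fn); (16,14,arg); (17,3,fn); (17,6,arg)


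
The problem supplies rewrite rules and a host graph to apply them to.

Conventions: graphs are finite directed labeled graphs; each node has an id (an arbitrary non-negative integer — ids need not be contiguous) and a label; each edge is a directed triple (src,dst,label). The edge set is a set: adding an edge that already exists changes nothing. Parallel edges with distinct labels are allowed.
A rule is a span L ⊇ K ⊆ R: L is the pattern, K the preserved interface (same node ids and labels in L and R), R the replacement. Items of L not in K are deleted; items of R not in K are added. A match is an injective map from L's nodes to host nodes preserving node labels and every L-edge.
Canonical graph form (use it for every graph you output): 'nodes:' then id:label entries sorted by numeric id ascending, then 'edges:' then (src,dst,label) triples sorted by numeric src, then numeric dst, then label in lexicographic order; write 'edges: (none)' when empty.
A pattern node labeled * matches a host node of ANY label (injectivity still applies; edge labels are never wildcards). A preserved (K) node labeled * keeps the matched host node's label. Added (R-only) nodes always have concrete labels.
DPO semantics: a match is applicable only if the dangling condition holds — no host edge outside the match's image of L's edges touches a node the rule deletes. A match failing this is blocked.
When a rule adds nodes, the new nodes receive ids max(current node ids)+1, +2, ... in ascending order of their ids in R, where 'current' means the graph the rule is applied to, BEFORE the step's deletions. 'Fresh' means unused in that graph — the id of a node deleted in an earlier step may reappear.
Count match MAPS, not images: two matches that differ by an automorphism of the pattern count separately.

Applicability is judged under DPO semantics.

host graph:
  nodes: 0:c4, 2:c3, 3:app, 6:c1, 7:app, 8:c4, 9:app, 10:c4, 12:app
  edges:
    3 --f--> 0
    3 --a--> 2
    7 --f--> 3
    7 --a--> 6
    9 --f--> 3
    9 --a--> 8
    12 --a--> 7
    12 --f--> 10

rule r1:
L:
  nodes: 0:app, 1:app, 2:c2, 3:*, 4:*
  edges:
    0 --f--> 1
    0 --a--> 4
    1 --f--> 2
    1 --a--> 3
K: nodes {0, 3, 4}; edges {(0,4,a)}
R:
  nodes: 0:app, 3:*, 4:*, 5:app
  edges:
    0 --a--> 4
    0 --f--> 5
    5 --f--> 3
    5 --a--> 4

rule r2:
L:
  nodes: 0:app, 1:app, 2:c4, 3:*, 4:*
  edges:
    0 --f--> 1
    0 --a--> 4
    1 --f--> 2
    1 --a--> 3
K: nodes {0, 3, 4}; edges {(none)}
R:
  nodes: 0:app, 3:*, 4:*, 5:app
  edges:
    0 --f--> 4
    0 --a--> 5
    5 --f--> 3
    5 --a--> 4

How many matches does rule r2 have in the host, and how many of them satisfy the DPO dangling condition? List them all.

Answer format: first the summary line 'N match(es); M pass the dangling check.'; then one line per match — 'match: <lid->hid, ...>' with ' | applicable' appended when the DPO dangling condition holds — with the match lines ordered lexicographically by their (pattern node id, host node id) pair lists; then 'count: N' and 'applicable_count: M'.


2 match(es); 0 pass the dangling check.
match: 0->7, 1->3, 2->0, 3->2, 4->6
match: 0->9, 1->3, 2->0, 3->2, 4->8
count: 2
applicable_count: 0


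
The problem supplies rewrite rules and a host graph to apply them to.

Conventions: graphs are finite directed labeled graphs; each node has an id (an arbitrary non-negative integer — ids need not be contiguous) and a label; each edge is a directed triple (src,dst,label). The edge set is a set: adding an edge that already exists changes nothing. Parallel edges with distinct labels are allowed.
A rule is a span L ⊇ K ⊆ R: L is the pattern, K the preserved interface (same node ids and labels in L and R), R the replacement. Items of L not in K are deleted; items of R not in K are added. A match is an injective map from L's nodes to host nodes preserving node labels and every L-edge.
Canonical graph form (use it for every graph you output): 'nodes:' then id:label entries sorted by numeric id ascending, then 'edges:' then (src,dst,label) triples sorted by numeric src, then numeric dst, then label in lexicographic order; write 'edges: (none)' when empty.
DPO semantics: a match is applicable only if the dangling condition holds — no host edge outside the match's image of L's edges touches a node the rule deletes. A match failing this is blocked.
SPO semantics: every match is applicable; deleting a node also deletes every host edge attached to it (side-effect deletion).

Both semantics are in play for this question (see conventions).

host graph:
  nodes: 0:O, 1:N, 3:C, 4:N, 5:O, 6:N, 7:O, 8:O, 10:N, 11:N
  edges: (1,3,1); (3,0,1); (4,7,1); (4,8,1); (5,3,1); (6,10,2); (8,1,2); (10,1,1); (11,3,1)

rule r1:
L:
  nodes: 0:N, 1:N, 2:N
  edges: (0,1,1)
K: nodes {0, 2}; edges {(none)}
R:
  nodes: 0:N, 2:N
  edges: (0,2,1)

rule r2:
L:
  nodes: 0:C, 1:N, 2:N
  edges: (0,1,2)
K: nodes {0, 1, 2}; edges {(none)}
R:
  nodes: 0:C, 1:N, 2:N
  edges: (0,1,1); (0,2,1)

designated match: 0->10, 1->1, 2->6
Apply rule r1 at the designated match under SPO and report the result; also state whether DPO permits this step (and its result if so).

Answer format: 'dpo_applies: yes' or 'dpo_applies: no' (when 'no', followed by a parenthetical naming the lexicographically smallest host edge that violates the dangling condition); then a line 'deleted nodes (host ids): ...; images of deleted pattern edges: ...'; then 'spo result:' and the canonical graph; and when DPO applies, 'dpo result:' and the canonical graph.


dpo_applies: no
(the rule deletes node 1, which keeps host edge (1,3,1) outside the match image — the dangling condition fails, DPO blocks; SPO proceeds and side-deletes such edges)
deleted nodes (host ids): 1; images of deleted pattern edges: (10,1,1)
spo result:
nodes: 0:O, 3:C, 4:N, 5:O, 6:N, 7:O, 8:O, 10:N, 11:N
edges: (3,0,1); (4,7,1); (4,8,1); (5,3,1); (6,10,2); (10,6,1); (11,3,1)


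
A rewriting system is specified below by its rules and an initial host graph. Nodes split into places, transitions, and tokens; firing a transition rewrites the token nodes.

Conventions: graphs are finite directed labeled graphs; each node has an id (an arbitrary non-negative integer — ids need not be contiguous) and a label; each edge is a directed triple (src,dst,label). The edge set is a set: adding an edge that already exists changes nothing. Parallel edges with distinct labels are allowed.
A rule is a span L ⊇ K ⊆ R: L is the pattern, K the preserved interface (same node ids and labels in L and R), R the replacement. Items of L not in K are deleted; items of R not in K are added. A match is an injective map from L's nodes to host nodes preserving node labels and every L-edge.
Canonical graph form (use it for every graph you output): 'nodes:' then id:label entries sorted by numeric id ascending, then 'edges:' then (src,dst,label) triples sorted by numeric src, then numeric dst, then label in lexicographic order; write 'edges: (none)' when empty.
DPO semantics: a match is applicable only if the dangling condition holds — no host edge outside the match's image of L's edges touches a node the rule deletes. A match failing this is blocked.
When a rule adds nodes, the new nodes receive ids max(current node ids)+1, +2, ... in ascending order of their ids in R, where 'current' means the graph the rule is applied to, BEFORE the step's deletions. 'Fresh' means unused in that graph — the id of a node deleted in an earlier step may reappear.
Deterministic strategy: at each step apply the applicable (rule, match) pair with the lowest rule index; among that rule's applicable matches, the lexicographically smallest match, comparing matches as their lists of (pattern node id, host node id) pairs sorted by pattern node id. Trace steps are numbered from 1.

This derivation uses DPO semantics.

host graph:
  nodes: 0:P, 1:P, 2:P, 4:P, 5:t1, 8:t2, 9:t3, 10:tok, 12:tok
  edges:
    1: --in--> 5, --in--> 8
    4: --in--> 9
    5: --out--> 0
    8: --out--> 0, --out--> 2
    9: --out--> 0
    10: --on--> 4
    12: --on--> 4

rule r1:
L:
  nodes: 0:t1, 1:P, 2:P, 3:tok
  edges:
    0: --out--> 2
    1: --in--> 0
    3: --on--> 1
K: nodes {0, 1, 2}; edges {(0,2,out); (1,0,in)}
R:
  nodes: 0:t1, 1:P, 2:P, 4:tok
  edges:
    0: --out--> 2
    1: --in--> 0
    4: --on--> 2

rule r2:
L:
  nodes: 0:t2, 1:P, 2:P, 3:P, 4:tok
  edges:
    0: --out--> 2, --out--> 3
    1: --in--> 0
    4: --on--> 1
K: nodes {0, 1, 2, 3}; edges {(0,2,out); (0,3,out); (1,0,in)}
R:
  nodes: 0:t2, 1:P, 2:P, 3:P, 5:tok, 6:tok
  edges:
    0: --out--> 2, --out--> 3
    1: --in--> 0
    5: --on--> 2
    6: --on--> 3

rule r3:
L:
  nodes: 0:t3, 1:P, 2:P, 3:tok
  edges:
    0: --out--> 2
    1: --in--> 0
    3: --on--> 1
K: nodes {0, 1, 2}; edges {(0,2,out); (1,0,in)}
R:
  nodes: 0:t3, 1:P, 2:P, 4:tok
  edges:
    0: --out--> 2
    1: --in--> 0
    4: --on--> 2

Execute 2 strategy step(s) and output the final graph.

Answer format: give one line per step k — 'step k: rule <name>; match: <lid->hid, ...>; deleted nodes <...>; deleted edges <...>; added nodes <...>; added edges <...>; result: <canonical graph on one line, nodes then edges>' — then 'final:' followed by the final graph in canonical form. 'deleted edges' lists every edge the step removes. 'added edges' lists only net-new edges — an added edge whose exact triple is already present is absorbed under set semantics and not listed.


step 1: rule r3; match: 0->9, 1->4, 2->0, 3->10; deleted nodes 10; deleted edges (10,4,on); added nodes 13; added edges (13,0,on); result: nodes: 0:P, 1:P, 2:P, 4:P, 5:t1, 8:t2, 9:t3, 12:tok, 13:tok edges: (1,5,in); (1,8,in); (4,9,in); (5,0,out); (8,0,out); (8,2,out); (9,0,out); (12,4,on); (13,0,on)
step 2: rule r3; match: 0->9, 1->4, 2->0, 3->12; deleted nodes 12; deleted edges (12,4,on); added nodes 14; added edges (14,0,on); result: nodes: 0:P, 1:P, 2:P, 4:P, 5:t1, 8:t2, 9:t3, 13:tok, 14:tok edges: (1,5,in); (1,8,in); (4,9,in); (5,0,out); (8,0,out); (8,2,out); (9,0,out); (13,0,on); (14,0,on)
final:
nodes: 0:P, 1:P, 2:P, 4:P, 5:t1, 8:t2, 9:t3, 13:tok, 14:tok
edges: (1,5,in); (1,8,in); (4,9,in); (5,0,out); (8,0,out); (8,2,out); (9,0,out); (13,0,on); (14,0,on)


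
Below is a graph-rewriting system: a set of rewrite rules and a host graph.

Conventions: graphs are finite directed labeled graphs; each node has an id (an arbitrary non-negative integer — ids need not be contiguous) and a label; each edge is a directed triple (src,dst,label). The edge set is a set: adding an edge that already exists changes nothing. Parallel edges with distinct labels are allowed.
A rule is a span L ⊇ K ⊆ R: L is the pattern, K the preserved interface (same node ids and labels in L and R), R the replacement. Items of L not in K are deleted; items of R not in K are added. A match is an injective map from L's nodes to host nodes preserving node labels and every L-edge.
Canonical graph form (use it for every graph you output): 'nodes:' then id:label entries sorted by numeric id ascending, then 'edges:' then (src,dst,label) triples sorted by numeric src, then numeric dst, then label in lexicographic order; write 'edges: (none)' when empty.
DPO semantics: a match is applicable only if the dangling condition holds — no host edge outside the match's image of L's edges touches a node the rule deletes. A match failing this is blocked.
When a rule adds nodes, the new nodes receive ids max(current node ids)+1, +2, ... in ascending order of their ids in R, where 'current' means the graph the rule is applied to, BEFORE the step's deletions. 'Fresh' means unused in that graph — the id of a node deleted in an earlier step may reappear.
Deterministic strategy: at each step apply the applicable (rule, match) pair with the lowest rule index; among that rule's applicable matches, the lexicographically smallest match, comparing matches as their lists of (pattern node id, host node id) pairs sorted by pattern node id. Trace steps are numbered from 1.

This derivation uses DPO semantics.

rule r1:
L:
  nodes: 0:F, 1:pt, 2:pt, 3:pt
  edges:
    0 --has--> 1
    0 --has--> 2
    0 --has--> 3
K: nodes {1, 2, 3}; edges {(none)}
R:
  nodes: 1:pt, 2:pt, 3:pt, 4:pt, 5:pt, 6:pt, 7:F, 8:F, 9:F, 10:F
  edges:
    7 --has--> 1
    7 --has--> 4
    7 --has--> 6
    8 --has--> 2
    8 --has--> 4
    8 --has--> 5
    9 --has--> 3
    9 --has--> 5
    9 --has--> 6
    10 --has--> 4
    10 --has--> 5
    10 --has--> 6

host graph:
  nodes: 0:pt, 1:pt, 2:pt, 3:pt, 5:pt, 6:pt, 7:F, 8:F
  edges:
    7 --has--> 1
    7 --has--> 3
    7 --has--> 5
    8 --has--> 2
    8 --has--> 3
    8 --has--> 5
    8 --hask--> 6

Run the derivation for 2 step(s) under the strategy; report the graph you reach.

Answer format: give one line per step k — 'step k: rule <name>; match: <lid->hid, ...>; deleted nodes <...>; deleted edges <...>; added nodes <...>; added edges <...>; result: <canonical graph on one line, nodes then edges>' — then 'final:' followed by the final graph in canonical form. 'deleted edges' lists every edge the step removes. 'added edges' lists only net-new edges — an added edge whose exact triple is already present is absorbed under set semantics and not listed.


step 1: rule r1; match: 0->7, 1->1, 2->3, 3->5; deleted nodes 7; deleted edges (7,1,has); (7,3,has); (7,5,has); added nodes 9, 10, 11, 12, 13, 14, 15; added edges (12,1,has); (12,9,has); (12,11,has); (13,3,has); (13,9,has); (13,10,has); (14,5,has); (14,10,has); (14,11,has); (15,9,has); (15,10,has); (15,11,has); result: nodes: 0:pt, 1:pt, 2:pt, 3:pt, 5:pt, 6:pt, 8:F, 9:pt, 10:pt, 11:pt, 12:F, 13:F, 14:F, 15:F edges: (8,2,has); (8,3,has); (8,5,has); (8,6,hask); (12,1,has); (12,9,has); (12,11,has); (13,3,has); (13,9,has); (13,10,has); (14,5,has); (14,10,has); (14,11,has); (15,9,has); (15,10,has); (15,11,has)
step 2: rule r1; match: 0->12, 1->1, 2->9, 3->11; deleted nodes 12; deleted edges (12,1,has); (12,9,has); (12,11,has); added nodes 16, 17, 18, 19, 20, 21, 22; added edges (19,1,has); (19,16,has); (19,18,has); (20,9,has); (20,16,has); (20,17,has); (21,11,has); (21,17,has); (21,18,has); (22,16,has); (22,17,has); (22,18,has); result: nodes: 0:pt, 1:pt, 2:pt, 3:pt, 5:pt, 6:pt, 8:F, 9:pt, 10:pt, 11:pt, 13:F, 14:F, 15:F, 16:pt, 17:pt, 18:pt, 19:F, 20:F, 21:F, 22:F edges: (8,2,has); (8,3,has); (8,5,has); (8,6,hask); (13,3,has); (13,9,has); (13,10,has); (14,5,has); (14,10,has); (14,11,has); (15,9,has); (15,10,has); (15,11,has); (19,1,has); (19,16,has); (19,18,has); (20,9,has); (20,16,has); (20,17,has); (21,11,has); (21,17,has); (21,18,has); (22,16,has); (22,17,has); (22,18,has)
final:
nodes: 0:pt, 1:pt, 2:pt, 3:pt, 5:pt, 6:pt, 8:F, 9:pt, 10:pt, 11:pt, 13:F, 14:F, 15:F, 16:pt, 17:pt, 18:pt, 19:F, 20:F, 21:F, 22:F
edges: (8,2,has); (8,3,has); (8,5,has); (8,6,hask); (13,3,has); (13,9,has); (13,10,has); (14,5,has); (14,10,has); (14,11,has); (15,9,has); (15,10,has); (15,11,has); (19,1,has); (19,16,has); (19,18,has); (20,9,has); (20,16,has); (20,17,has); (21,11,has); (21,17,has); (21,18,has); (22,16,has); (22,17,has); (22,18,has)


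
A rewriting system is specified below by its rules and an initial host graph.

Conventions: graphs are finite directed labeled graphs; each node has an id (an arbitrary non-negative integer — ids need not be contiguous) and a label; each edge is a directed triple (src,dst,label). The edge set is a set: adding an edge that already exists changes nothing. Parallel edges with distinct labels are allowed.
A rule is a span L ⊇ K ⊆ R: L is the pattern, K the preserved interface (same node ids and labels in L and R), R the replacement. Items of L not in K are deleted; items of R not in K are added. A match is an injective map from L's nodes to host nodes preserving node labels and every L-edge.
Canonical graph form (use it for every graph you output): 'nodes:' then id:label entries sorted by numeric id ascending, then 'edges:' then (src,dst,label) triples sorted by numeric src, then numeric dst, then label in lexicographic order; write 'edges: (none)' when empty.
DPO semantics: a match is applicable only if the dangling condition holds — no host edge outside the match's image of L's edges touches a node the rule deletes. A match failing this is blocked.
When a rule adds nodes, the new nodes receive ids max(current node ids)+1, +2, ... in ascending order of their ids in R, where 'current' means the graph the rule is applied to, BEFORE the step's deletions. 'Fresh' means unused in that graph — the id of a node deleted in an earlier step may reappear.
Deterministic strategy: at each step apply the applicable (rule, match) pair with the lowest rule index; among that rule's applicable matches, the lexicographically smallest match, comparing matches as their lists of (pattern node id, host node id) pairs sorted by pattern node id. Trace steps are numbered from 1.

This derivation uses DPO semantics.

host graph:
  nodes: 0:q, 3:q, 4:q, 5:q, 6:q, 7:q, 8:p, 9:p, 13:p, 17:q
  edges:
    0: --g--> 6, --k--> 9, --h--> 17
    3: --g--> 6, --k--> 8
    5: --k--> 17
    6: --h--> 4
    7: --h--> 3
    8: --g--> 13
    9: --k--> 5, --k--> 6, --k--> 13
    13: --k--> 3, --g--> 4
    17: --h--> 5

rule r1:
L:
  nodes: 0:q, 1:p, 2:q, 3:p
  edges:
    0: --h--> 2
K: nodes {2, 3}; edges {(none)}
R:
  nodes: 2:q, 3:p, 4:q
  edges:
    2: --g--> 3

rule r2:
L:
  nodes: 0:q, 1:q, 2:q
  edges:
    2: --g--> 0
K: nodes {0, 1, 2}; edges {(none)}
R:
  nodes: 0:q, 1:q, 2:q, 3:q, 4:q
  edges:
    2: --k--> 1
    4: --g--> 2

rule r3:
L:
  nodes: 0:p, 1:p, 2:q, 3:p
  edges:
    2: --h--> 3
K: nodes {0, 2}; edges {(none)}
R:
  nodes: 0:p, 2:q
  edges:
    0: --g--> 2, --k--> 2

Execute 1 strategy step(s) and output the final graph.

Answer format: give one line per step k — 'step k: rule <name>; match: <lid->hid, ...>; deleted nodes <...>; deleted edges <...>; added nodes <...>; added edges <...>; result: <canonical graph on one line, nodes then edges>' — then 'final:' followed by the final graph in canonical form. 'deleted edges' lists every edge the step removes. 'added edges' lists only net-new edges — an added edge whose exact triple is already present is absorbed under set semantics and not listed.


step 1: rule r2; match: 0->6, 1->0, 2->3; deleted nodes (none); deleted edges (3,6,g); added nodes 18, 19; added edges (3,0,k); (19,3,g); result: nodes: 0:q, 3:q, 4:q, 5:q, 6:q, 7:q, 8:p, 9:p, 13:p, 17:q, 18:q, 19:q edges: (0,6,g); (0,9,k); (0,17,h); (3,0,k); (3,8,k); (5,17,k); (6,4,h); (7,3,h); (8,13,g); (9,5,k); (9,6,k); (9,13,k); (13,3,k); (13,4,g); (17,5,h); (19,3,g)
final:
nodes: 0:q, 3:q, 4:q, 5:q, 6:q, 7:q, 8:p, 9:p, 13:p, 17:q, 18:q, 19:q
edges: (0,6,g); (0,9,k); (0,17,h); (3,0,k); (3,8,k); (5,17,k); (6,4,h); (7,3,h); (8,13,g); (9,5,k); (9,6,k); (9,13,k); (13,3,k); (13,4,g); (17,5,h); (19,3,g)


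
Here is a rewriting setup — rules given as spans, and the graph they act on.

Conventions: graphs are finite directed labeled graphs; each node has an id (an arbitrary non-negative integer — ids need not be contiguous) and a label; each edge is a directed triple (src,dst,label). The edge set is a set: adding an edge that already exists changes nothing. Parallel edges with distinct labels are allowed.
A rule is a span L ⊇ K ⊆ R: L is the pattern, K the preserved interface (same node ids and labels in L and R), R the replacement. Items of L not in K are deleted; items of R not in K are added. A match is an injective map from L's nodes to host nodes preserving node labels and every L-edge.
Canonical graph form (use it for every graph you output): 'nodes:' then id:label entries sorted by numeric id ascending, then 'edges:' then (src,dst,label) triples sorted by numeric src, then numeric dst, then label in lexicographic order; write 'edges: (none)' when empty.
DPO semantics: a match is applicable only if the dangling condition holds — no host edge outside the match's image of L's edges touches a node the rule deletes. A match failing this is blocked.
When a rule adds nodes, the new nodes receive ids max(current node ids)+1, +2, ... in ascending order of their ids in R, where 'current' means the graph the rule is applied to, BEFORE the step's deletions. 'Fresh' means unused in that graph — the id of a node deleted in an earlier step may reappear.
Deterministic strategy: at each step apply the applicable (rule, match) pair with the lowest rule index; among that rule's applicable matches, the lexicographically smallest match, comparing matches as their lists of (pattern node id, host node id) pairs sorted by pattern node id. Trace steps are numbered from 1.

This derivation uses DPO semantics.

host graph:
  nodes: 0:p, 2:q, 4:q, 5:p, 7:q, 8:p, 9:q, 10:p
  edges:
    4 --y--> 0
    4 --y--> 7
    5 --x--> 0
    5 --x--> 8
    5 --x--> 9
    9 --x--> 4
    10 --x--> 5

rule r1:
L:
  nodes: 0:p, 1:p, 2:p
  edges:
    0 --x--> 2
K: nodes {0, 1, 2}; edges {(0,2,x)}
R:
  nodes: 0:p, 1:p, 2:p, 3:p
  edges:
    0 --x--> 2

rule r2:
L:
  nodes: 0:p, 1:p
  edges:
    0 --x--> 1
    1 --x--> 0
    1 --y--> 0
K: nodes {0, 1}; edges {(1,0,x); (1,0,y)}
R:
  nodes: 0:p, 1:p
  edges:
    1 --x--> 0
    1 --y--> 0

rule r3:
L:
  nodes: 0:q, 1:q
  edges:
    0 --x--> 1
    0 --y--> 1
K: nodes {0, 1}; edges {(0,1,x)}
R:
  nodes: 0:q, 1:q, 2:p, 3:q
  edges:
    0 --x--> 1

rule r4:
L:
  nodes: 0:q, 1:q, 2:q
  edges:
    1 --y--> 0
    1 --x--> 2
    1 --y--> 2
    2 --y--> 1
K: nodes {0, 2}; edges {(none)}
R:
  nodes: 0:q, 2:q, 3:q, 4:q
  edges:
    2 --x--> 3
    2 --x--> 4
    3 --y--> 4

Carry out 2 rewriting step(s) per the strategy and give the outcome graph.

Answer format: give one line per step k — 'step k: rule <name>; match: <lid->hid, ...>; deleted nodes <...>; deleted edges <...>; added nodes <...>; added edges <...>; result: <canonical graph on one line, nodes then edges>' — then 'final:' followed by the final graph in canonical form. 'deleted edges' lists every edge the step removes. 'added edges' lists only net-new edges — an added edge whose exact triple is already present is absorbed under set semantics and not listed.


step 1: rule r1; match: 0->5, 1->0, 2->8; deleted nodes (none); deleted edges (none); added nodes 11; added edges (none); result: nodes: 0:p, 2:q, 4:q, 5:p, 7:q, 8:p, 9:q, 10:p, 11:p edges: (4,0,y); (4,7,y); (5,0,x); (5,8,x); (5,9,x); (9,4,x); (10,5,x)
step 2: rule r1; match: 0->5, 1->0, 2->8; deleted nodes (none); deleted edges (none); added nodes 12; added edges (none); result: nodes: 0:p, 2:q, 4:q, 5:p, 7:q, 8:p, 9:q, 10:p, 11:p, 12:p edges: (4,0,y); (4,7,y); (5,0,x); (5,8,x); (5,9,x); (9,4,x); (10,5,x)
final:
nodes: 0:p, 2:q, 4:q, 5:p, 7:q, 8:p, 9:q, 10:p, 11:p, 12:p
edges: (4,0,y); (4,7,y); (5,0,x); (5,8,x); (5,9,x); (9,4,x); (10,5,x)


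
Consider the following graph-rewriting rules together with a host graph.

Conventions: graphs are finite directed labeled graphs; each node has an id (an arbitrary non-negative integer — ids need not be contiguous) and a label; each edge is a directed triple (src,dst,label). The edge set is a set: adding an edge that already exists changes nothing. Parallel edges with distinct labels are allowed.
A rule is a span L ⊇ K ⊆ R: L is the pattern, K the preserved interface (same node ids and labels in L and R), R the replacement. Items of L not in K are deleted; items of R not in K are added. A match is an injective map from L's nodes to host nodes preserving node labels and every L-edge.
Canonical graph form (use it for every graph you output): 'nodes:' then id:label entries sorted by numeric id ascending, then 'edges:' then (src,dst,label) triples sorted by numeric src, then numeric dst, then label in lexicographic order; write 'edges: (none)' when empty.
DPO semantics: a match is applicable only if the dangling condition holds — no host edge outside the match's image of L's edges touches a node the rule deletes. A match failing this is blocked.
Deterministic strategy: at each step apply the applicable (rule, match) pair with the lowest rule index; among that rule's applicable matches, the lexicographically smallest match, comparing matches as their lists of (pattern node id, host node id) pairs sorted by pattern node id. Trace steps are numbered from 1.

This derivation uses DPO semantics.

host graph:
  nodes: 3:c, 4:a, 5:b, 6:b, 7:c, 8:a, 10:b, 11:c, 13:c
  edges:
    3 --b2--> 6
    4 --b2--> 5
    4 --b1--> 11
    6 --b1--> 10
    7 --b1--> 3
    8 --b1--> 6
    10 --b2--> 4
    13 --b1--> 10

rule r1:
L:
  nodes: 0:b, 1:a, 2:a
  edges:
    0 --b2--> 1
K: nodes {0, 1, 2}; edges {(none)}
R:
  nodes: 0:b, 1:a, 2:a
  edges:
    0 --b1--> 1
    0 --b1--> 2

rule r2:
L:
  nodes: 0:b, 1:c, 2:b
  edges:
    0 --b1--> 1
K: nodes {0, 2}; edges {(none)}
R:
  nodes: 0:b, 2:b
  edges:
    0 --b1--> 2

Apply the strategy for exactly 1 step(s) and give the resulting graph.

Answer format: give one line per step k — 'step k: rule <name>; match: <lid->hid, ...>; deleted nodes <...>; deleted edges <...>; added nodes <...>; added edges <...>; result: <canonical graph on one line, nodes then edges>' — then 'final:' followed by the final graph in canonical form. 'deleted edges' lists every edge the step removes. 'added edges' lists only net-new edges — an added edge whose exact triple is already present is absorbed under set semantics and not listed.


step 1: rule r1; match: 0->10, 1->4, 2->8; deleted nodes (none); deleted edges (10,4,b2); added nodes (none); added edges (10,4,b1); (10,8,b1); result: nodes: 3:c, 4:a, 5:b, 6:b, 7:c, 8:a, 10:b, 11:c, 13:c edges: (3,6,b2); (4,5,b2); (4,11,b1); (6,10,b1); (7,3,b1); (8,6,b1); (10,4,b1); (10,8,b1); (13,10,b1)
final:
nodes: 3:c, 4:a, 5:b, 6:b, 7:c, 8:a, 10:b, 11:c, 13:c
edges: (3,6,b2); (4,5,b2); (4,11,b1); (6,10,b1); (7,3,b1); (8,6,b1); (10,4,b1); (10,8,b1); (13,10,b1)


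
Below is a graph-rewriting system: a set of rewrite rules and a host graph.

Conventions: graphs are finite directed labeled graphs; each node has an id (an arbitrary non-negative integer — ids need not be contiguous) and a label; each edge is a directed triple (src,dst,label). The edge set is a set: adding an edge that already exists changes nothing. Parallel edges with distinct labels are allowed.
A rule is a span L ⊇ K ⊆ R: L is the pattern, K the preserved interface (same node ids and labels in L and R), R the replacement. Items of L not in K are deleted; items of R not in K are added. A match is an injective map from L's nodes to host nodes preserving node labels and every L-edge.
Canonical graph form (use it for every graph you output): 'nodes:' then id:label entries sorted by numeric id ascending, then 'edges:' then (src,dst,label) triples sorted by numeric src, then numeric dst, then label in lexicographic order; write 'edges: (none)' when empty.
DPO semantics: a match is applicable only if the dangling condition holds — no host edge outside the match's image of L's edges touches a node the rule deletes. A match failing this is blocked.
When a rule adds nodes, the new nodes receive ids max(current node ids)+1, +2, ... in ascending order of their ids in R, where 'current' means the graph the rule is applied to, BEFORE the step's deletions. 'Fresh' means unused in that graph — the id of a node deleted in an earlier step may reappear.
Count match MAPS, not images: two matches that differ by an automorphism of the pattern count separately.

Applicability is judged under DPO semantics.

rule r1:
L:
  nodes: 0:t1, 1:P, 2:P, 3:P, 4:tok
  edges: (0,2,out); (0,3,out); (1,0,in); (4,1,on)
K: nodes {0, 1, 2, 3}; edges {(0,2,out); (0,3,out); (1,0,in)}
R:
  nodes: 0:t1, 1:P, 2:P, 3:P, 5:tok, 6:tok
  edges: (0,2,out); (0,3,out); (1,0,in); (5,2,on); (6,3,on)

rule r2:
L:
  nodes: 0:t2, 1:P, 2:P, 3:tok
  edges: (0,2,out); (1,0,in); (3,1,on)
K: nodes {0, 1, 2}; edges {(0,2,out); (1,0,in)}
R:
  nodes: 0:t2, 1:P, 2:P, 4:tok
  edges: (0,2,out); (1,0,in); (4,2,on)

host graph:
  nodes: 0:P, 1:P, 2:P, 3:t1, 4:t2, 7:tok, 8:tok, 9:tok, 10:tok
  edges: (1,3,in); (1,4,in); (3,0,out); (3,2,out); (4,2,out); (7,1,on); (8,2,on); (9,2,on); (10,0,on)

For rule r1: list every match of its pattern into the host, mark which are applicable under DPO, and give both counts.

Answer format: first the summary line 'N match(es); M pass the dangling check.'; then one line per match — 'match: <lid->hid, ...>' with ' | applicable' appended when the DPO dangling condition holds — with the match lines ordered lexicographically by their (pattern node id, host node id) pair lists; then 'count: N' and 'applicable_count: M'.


2 match(es); 2 pass the dangling check.
match: 0->3, 1->1, 2->0, 3->2, 4->7 | applicable
match: 0->3, 1->1, 2->2, 3->0, 4->7 | applicable
count: 2
applicable_count: 2


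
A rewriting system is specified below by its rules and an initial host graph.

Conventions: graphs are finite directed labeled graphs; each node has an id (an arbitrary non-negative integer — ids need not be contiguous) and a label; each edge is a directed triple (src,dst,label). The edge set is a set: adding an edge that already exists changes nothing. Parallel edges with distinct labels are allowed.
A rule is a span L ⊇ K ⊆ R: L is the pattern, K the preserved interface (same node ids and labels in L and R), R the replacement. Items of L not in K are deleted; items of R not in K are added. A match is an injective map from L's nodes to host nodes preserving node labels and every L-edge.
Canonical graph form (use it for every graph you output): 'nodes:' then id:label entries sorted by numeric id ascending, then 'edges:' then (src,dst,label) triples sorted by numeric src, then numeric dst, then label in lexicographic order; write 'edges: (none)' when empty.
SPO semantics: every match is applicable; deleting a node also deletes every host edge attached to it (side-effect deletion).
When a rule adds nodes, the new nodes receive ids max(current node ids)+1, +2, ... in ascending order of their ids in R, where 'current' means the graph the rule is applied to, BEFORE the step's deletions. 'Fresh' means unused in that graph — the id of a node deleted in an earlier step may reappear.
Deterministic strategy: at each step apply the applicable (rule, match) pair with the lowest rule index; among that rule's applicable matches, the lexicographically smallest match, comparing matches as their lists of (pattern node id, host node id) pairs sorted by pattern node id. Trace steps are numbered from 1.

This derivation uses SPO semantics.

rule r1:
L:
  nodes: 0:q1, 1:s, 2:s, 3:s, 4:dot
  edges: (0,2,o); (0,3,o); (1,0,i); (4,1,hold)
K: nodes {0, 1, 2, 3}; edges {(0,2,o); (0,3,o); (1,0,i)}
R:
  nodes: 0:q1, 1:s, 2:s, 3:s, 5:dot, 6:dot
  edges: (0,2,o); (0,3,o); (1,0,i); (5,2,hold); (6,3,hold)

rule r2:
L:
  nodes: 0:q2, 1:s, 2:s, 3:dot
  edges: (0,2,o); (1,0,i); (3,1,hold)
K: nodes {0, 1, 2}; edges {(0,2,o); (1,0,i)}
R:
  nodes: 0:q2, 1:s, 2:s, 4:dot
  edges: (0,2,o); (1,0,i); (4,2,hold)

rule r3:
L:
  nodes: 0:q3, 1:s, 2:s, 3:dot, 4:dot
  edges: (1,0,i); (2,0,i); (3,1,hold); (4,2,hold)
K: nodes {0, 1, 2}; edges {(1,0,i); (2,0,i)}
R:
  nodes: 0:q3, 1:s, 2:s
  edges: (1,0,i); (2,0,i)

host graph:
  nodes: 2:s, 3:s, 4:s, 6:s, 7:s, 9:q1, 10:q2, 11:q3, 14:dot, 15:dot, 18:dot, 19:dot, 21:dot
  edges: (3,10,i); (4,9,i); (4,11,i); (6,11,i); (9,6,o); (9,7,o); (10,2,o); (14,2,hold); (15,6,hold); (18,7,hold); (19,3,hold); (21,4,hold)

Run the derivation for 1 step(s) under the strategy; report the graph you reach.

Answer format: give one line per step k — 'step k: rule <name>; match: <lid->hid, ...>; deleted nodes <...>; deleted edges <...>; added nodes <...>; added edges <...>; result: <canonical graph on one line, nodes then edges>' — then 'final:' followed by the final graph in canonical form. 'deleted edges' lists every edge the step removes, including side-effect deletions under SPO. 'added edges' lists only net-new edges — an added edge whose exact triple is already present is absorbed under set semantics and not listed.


step 1: rule r1; match: 0->9, 1->4, 2->6, 3->7, 4->21; deleted nodes 21; deleted edges (21,4,hold); added nodes 22, 23; added edges (22,6,hold); (23,7,hold); result: nodes: 2:s, 3:s, 4:s, 6:s, 7:s, 9:q1, 10:q2, 11:q3, 14:dot, 15:dot, 18:dot, 19:dot, 22:dot, 23:dot edges: (3,10,i); (4,9,i); (4,11,i); (6,11,i); (9,6,o); (9,7,o); (10,2,o); (14,2,hold); (15,6,hold); (18,7,hold); (19,3,hold); (22,6,hold); (23,7,hold)
final:
nodes: 2:s, 3:s, 4:s, 6:s, 7:s, 9:q1, 10:q2, 11:q3, 14:dot, 15:dot, 18:dot, 19:dot, 22:dot, 23:dot
edges: (3,10,i); (4,9,i); (4,11,i); (6,11,i); (9,6,o); (9,7,o); (10,2,o); (14,2,hold); (15,6,hold); (18,7,hold); (19,3,hold); (22,6,hold); (23,7,hold)


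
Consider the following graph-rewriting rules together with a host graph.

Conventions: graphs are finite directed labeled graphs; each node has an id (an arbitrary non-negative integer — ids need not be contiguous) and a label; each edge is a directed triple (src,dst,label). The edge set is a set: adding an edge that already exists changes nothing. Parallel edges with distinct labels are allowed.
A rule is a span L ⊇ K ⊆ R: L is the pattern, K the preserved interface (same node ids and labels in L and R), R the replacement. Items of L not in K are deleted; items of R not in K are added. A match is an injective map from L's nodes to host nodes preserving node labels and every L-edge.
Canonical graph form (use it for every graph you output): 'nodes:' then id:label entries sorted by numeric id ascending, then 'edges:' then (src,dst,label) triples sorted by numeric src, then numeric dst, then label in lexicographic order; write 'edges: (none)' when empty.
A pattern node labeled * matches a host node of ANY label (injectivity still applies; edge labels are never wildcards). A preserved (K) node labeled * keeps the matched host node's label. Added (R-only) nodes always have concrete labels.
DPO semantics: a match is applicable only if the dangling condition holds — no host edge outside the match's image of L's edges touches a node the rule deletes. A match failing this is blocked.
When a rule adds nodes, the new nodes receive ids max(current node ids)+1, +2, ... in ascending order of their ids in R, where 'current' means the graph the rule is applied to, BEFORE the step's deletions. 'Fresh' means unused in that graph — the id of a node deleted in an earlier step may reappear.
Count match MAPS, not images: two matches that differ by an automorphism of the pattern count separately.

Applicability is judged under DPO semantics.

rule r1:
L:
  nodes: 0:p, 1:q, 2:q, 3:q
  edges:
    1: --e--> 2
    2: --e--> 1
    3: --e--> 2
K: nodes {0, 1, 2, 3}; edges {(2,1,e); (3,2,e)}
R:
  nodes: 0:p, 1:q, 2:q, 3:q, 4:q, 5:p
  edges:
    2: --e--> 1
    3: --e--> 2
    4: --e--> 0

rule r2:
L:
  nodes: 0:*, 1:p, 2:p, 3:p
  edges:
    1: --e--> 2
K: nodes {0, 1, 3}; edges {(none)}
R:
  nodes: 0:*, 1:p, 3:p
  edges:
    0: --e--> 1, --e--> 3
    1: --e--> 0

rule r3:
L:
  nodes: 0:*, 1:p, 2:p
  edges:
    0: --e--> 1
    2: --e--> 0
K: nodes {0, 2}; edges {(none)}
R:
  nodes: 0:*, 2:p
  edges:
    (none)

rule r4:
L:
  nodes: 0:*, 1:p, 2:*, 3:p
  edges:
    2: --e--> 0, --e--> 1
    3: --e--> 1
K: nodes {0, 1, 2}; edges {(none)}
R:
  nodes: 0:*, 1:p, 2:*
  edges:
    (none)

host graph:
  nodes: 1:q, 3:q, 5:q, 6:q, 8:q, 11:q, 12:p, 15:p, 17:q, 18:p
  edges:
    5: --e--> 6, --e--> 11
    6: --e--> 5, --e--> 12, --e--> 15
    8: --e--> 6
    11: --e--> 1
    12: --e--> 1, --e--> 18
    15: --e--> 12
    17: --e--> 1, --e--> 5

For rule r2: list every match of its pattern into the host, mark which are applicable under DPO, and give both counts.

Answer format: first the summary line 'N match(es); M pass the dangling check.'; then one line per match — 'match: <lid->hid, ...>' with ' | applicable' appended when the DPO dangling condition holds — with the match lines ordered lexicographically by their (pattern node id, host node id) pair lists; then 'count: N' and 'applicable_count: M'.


14 match(es); 7 pass the dangling check.
match: 0->1, 1->12, 2->18, 3->15 | applicable
match: 0->1, 1->15, 2->12, 3->18
match: 0->3, 1->12, 2->18, 3->15 | applicable
match: 0->3, 1->15, 2->12, 3->18
match: 0->5, 1->12, 2->18, 3->15 | applicable
match: 0->5, 1->15, 2->12, 3->18
match: 0->6, 1->12, 2->18, 3->15 | applicable
match: 0->6, 1->15, 2->12, 3->18
match: 0->8, 1->12, 2->18, 3->15 | applicable
match: 0->8, 1->15, 2->12, 3->18
match: 0->11, 1->12, 2->18, 3->15 | applicable
match: 0->11, 1->15, 2->12, 3->18
match: 0->17, 1->12, 2->18, 3->15 | applicable
match: 0->17, 1->15, 2->12, 3->18
count: 14
applicable_count: 7
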